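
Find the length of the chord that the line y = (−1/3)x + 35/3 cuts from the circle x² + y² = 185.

5√10

Centre (0, 0), r² = 185. Perpendicular distance d from centre to line = |−35| / √10 = 35/√10.
Chord = 2√(r² − d²) = 2·√(125/2) = 5√10.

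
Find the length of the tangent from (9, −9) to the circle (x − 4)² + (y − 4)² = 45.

√149

The centre is (4, 4) and r = 3√5. The square of the distance from P to the centre is 25 + 169 = 194.
Power of the point: PT² = |PO|² − r² = 149, so PT = √149.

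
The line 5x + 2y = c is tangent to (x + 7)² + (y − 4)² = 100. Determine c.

Tangency holds when the distance from the centre (−7, 4) to the line equals the radius 10:
|5·(−7) + 2·4 − c| / √29 = 10
|c − (−27)| = 10√29.

c = −27 ± 10√29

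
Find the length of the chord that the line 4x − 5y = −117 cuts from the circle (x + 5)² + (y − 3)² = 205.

Express y = (117 + 4x)/5 and substitute into the circle:
41x² + 1066x + 5904 = 0  ⟹  x² + 26x + 144 = 0
x = −8 or x = −18, giving (−8, 17) and (−18, 9).
Chord length = distance between (−8, 17) and (−18, 9) = √164 = 2√41.

2√41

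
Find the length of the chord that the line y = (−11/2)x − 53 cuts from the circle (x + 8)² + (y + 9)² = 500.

20√5

Express y = (−106 − 11x)/2 and substitute into the circle:
125x² + 2000x + 6000 = 0  ⟹  x² + 16x + 48 = 0
x = −4 or x = −12, giving (−4, −31) and (−12, 13).
|(−4, −31) − (−12, 13)| = √((8)² + (−44)²) = 20√5.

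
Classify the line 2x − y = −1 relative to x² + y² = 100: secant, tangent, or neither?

secant

d² = (2·0 − 1·0 − (−1))²/5 = 1/5; r² = 100.
Since d² < r², the line cuts the circle twice.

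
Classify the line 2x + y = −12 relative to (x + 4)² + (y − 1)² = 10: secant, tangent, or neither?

secant

Centre (−4, 1), r² = 10. Distance² from centre to line = (5)²/5 = 5.
Since d² < r², the line cuts the circle twice.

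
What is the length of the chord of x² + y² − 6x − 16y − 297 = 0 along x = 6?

The line gives x = 6. Substituting into the circle:
y² − 16y − 297 = 0
y = 27 or y = −11, giving (6, 27) and (6, −11).
|(6, 27) − (6, −11)| = √((0)² + (38)²) = 38.

38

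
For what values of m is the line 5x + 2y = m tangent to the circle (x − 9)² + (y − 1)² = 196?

m = 47 ± 14√29

Tangency holds when the distance from the centre (9, 1) to the line equals the radius 14:
|5·9 + 2·1 − m| / √29 = 14
|m − (47)| = 14√29.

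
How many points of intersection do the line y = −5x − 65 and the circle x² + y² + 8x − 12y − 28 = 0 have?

d² = (5·(−4) + 1·6 − (−65))²/26 = 2601/26; r² = 80.
Since d² > r², the line lies outside the circle.

0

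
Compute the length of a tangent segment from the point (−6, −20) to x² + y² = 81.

√355

With centre O = (0, 0), |OP|² = 436 and r² = 81.
The tangent meets the radius at right angles, so tangent² = |PO|² − r² = 436 − 81 = 355.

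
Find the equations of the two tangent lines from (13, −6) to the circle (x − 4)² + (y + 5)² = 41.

5x + 4y = 41 and 4x − 5y = 82

A line y − (−6) = m(x − (13)) is tangent when its distance from (4, −5) is √41:
(−9m − (1))² = 41(m² + 1)
20m² + 9m − 20 = 0, so m = −5/4 or m = 4/5.
With m = −5/4: 5x + 4y = 41. With m = 4/5: 4x − 5y = 82.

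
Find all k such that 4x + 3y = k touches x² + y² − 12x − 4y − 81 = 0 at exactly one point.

k = −25 or k = 85

For a tangent, require d(centre, line) = r = 11.
|4·6 + 3·2 − k| / √25 = 11
|k − (30)| = 11·5, so k = 85 or k = −25.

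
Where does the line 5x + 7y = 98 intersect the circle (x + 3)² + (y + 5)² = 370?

Substitute y = (98 − 5x)/7:
74x² − 1036x = 0  ⟹  x² − 14x = 0
x = 14 or x = 0, giving (14, 4) and (0, 14).

(0, 14) and (14, 4)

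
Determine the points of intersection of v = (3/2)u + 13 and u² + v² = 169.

Substitute v = (26 + 3u)/2:
13u² + 156u = 0  ⟹  u² + 12u = 0
u = 0 or u = −12, giving (0, 13) and (−12, −5).

(−12, −5) and (0, 13)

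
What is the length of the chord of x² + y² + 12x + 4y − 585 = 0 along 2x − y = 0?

22√5

From the line, y = 2x. Substituting:
5x² + 20x − 585 = 0  ⟹  x² + 4x − 117 = 0
x = 9 or x = −13, giving (9, 18) and (−13, −26).
Chord length = distance between (9, 18) and (−13, −26) = √2420 = 22√5.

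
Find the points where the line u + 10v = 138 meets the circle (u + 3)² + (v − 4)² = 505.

(−22, 16) and (18, 12)

Substitute v = (138 − u)/10:
101u² + 404u − 39996 = 0  ⟹  u² + 4u − 396 = 0
u = 18 or u = −22, giving (18, 12) and (−22, 16).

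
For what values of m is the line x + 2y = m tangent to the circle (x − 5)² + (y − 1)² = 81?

Tangency holds when the distance from the centre (5, 1) to the line equals the radius 9:
|1·5 + 2·1 − m| / √5 = 9
|m − (7)| = 9√5.

m = 7 ± 9√5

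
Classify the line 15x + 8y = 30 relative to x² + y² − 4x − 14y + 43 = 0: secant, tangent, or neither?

neither

Centre (2, 7), r² = 10. Distance² from centre to line = (56)²/289 = 3136/289.
Since d² > r², the line lies outside the circle.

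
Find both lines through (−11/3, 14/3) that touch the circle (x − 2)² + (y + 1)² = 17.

Write the tangent as mx − y + (14/3 − m·(−11/3)) = 0 and set its distance from the centre to √17:
(17/3m − (−17/3))² = 17(m² + 1)
4m² + 17m + 4 = 0, so m = −4 or m = −1/4.
Through (−11/3, 14/3) these give 4x + y = −10 and x + 4y = 15.

4x + y = −10 and x + 4y = 15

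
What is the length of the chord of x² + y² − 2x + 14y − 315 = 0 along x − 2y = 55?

The distance from (1, −7) to the line is 40/√5, and r² = 365.
Chord = 2√(r² − d²) = 2·√(45) = 6√5.

6√5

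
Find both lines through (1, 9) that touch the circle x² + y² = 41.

Write the tangent as mx − y + (9 − m·(1)) = 0 and set its distance from the centre to √41:
[m·(−1) − (−9)]² = 41(m² + 1)
20m² + 9m − 20 = 0, so m = 4/5 or m = −5/4.
Through (1, 9) these give 4x − 5y = −41 and 5x + 4y = 41.

4x − 5y = −41 and 5x + 4y = 41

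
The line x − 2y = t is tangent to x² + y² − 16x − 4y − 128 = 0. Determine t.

t = 4 ± 14√5

The line touches the circle iff its distance from (8, 2) is 14:
|1·8 − 2·2 − t| / √5 = 14
|t − (4)| = 14√5.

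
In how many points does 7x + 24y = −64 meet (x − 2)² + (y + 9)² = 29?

Centre (2, −9), r² = 29. Distance² from centre to line = (−138)²/625 = 19044/625.
Since d² > r², the line lies outside the circle.

0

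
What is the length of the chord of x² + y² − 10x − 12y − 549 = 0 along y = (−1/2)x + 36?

2√5

The distance from (5, 6) to the line is 55/√5, and r² = 610.
Chord = 2√(r² − d²) = 2·√(5) = 2√5.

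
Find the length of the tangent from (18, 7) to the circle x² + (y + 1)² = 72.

2√79

With centre O = (0, −1), |OP|² = 388 and r² = 72.
By the tangent–radius right angle, tangent length = √(|PO|² − r²) = √316 = 2√79.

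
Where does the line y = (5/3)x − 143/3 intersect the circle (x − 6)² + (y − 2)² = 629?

(16, −21) and (31, 4)

Substitute y = (−143 + 5x)/3:
34x² − 1598x + 16864 = 0  ⟹  x² − 47x + 496 = 0
x = 31 or x = 16, giving (31, 4) and (16, −21).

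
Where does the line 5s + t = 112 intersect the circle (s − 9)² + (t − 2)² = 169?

(21, 7) and (22, 2)

Substitute t = −5s + 112:
26s² − 1118s + 12012 = 0  ⟹  s² − 43s + 462 = 0
s = 22 or s = 21, giving (22, 2) and (21, 7).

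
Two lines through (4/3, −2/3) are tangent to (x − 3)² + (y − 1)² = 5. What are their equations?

A line y − (−2/3) = m(x − (4/3)) is tangent when its distance from (3, 1) is √5:
[m·(5/3) − (5/3)]² = 5(m² + 1)
2m² + 5m + 2 = 0, so m = −1/2 or m = −2.
Through (4/3, −2/3) these give x + 2y = 0 and 2x + y = 2.

x + 2y = 0 and 2x + y = 2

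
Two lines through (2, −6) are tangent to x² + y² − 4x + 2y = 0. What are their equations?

Write the tangent as mx − y + (−6 − m·(2)) = 0 and set its distance from the centre to √5:
[m·(0) − (5)]² = 5(m² + 1)
m² − 4 = 0, so m = −2 or m = 2.
With m = −2: 2x + y = −2. With m = 2: 2x − y = 10.

2x + y = −2 and 2x − y = 10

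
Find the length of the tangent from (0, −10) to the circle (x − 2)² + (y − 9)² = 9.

2√89

With centre O = (2, 9), |OP|² = 365 and r² = 9.
Power of the point: PT² = |PO|² − r² = 356, so PT = 2√89.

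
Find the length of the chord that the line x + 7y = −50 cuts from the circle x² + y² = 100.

10√2

The distance from (0, 0) to the line is 50/√50, and r² = 100.
Half the chord is √(r² − d²) = √(50), so the full chord is 10√2.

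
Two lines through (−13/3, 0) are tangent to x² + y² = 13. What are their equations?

Let a tangent through (−13/3, 0) have slope m. Its distance from (0, 0) must equal √13:
[m·(13/3) − (0)]² = 13(m² + 1)
4m² − 9 = 0, so m = 3/2 or m = −3/2.
With m = 3/2: 3x − 2y = −13. With m = −3/2: 3x + 2y = −13.

3x − 2y = −13 and 3x + 2y = −13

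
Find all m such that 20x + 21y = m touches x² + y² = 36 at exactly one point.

m = −174 or m = 174

The line touches the circle iff its distance from (0, 0) is 6:
|20·0 + 21·0 − m| / √841 = 6
|m| = 6·29, so m = 174 or m = −174.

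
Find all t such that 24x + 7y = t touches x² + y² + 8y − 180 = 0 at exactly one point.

Tangency holds when the distance from the centre (0, −4) to the line equals the radius 14:
|24·0 + 7·(−4) − t| / √625 = 14
|t − (−28)| = 14·25, so t = 322 or t = −378.

t = −378 or t = 322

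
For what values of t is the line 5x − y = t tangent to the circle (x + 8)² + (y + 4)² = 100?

t = −36 ± 10√26

For a tangent, require d(centre, line) = r = 10.
|5·(−8) − 1·(−4) − t| / √26 = 10
|t − (−36)| = 10√26.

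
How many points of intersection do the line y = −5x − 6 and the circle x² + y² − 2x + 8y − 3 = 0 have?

d² = (5·1 + 1·(−4) − (−6))²/26 = 49/26; r² = 20.
Since d² < r², the line cuts the circle twice.

2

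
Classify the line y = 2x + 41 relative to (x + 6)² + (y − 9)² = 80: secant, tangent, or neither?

tangent

Centre (−6, 9), r² = 80. Distance² from centre to line = (20)²/5 = 80.
Since d² = r², the line is tangent.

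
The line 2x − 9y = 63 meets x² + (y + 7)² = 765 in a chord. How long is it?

Centre (0, −7), r² = 765. Perpendicular distance d from centre to line = |0| / √85 = 0/√85.
Half the chord is √(r² − d²) = √(765), so the full chord is 6√85.

6√85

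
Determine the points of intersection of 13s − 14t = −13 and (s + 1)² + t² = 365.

Express t = (13 + 13s)/14 and substitute into the circle:
365s² + 730s − 71175 = 0  ⟹  s² + 2s − 195 = 0
s = 13 or s = −15, giving (13, 13) and (−15, −13).

(−15, −13) and (13, 13)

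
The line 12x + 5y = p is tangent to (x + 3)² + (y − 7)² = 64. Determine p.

p = −105 or p = 103

Tangency holds when the distance from the centre (−3, 7) to the line equals the radius 8:
|12·(−3) + 5·7 − p| / √169 = 8
|p − (−1)| = 8·13, so p = 103 or p = −105.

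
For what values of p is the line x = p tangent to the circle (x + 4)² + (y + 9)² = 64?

The line touches the circle iff its distance from (−4, −9) is 8:
|1·(−4) + 0·(−9) − p| / √1 = 8
|p − (−4)| = 8, so p = 4 or p = −12.

p = −12 or p = 4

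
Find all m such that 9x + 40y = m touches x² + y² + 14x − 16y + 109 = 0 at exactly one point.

m = 175 or m = 339

The line touches the circle iff its distance from (−7, 8) is 2:
|9·(−7) + 40·8 − m| / √1681 = 2
|m − (257)| = 2·41, so m = 339 or m = 175.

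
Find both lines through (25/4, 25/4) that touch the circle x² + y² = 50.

7x + y = 50 and x + 7y = 50

Write the tangent as mx − y + (25/4 − m·(25/4)) = 0 and set its distance from the centre to 5√2:
[m·(−25/4) − (−25/4)]² = 50(m² + 1)
7m² + 50m + 7 = 0, so m = −7 or m = −1/7.
Through (25/4, 25/4) these give 7x + y = 50 and x + 7y = 50.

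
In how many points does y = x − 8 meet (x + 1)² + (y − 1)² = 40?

Centre (−1, 1), r² = 40. Distance² from centre to line = (−10)²/2 = 50.
Since d² > r², the line lies outside the circle.

0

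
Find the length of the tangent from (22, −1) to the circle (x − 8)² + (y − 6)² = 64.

√181

The centre is (8, 6) and r = 8. The square of the distance from P to the centre is 196 + 49 = 245.
Power of the point: PT² = |PO|² − r² = 181, so PT = √181.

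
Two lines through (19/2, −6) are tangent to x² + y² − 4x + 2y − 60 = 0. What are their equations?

Let a tangent through (19/2, −6) have slope m. Its distance from (2, −1) must equal √65:
(−15/2m − (5))² = 65(m² + 1)
7m² − 60m + 32 = 0, so m = 8 or m = 4/7.
Through (19/2, −6) these give 8x − y = 82 and 4x − 7y = 80.

8x − y = 82 and 4x − 7y = 80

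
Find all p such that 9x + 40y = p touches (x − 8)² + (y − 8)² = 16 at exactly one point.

p = 228 or p = 556

Tangency holds when the distance from the centre (8, 8) to the line equals the radius 4:
|9·8 + 40·8 − p| / √1681 = 4
|p − (392)| = 4·41, so p = 556 or p = 228.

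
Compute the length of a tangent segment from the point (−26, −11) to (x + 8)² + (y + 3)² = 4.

The centre is (−8, −3) and r = 2. The square of the distance from P to the centre is 324 + 64 = 388.
Power of the point: PT² = |PO|² − r² = 384, so PT = 8√6.

8√6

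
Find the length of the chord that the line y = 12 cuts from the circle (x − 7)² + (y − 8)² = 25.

The distance from (7, 8) to the line is 4, and r² = 25.
Chord = 2√(r² − d²) = 2·√(9) = 6.

6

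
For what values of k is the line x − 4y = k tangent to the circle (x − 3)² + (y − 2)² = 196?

Tangency holds when the distance from the centre (3, 2) to the line equals the radius 14:
|1·3 − 4·2 − k| / √17 = 14
|k − (−5)| = 14√17.

k = −5 ± 14√17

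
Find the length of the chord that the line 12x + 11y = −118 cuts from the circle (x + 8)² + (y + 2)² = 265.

The distance from (−8, −2) to the line is 0/√265, and r² = 265.
Chord = 2√(r² − d²) = 2·√(265) = 2√265.

2√265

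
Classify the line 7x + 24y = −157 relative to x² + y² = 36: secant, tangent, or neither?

Substituting the line into the circle gives 625x² + 2198x + 3913 = 0.
Discriminant = (2198)² − 4·625·(3913) = −4951296 < 0.
No real roots: the line does not meet the circle.

neither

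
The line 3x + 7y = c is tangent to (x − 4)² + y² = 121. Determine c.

c = 12 ± 11√58

For a tangent, require d(centre, line) = r = 11.
|3·4 + 7·0 − c| / √58 = 11
|c − (12)| = 11√58.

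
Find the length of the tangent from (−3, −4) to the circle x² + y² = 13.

With centre O = (0, 0), |OP|² = 25 and r² = 13.
Power of the point: PT² = |PO|² − r² = 12, so PT = 2√3.

2√3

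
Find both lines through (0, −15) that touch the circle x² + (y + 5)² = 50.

x + y = −15 and x − y = 15

Write the tangent as mx − y + (−15 − m·(0)) = 0 and set its distance from the centre to 5√2:
(0m − (10))² = 50(m² + 1)
m² − 1 = 0, so m = −1 or m = 1.
Through (0, −15) these give x + y = −15 and x − y = 15.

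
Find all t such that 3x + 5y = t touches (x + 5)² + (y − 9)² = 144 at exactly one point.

t = 30 ± 12√34

The line touches the circle iff its distance from (−5, 9) is 12:
|3·(−5) + 5·9 − t| / √34 = 12
|t − (30)| = 12√34.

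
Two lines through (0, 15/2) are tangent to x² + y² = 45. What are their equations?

A line y − (15/2) = m(x − (0)) is tangent when its distance from (0, 0) is 3√5:
[m·(0) − (−15/2)]² = 45(m² + 1)
4m² − 1 = 0, so m = −1/2 or m = 1/2.
Through (0, 15/2) these give x + 2y = 15 and x − 2y = −15.

x + 2y = 15 and x − 2y = −15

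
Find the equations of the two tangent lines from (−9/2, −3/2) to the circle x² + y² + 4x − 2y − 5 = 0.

Write the tangent as mx − y + (−3/2 − m·(−9/2)) = 0 and set its distance from the centre to √10:
(5/2m − (5/2))² = 10(m² + 1)
3m² + 10m + 3 = 0, so m = −1/3 or m = −3.
Through (−9/2, −3/2) these give x + 3y = −9 and 3x + y = −15.

x + 3y = −9 and 3x + y = −15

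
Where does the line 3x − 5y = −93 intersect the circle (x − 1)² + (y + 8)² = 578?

Substitute y = (93 + 3x)/5:
34x² + 748x + 3264 = 0  ⟹  x² + 22x + 96 = 0
x = −6 or x = −16, giving (−6, 15) and (−16, 9).

(−16, 9) and (−6, 15)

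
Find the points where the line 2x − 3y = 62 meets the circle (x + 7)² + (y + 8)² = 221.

(−2, −22) and (4, −18)

Substitute y = (−62 + 2x)/3:
13x² − 26x − 104 = 0  ⟹  x² − 2x − 8 = 0
x = 4 or x = −2, giving (4, −18) and (−2, −22).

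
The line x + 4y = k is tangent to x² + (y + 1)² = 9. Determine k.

Tangency holds when the distance from the centre (0, −1) to the line equals the radius 3:
|1·0 + 4·(−1) − k| / √17 = 3
|k − (−4)| = 3√17.

k = −4 ± 3√17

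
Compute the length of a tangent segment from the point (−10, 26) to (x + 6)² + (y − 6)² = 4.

2√103

With centre O = (−6, 6), |OP|² = 416 and r² = 4.
Power of the point: PT² = |PO|² − r² = 412, so PT = 2√103.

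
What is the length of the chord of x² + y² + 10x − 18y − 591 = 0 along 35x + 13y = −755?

Express y = (−755 − 35x)/13 and substitute into the circle:
1394x² + 62730x + 646816 = 0  ⟹  x² + 45x + 464 = 0
x = −16 or x = −29, giving (−16, −15) and (−29, 20).
Chord length = distance between (−16, −15) and (−29, 20) = √1394 = √1394.

√1394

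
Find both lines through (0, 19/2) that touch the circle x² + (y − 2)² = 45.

A line y − (19/2) = m(x − (0)) is tangent when its distance from (0, 2) is 3√5:
(0m − (−15/2))² = 45(m² + 1)
4m² − 1 = 0, so m = −1/2 or m = 1/2.
With m = −1/2: x + 2y = 19. With m = 1/2: x − 2y = −19.

x + 2y = 19 and x − 2y = −19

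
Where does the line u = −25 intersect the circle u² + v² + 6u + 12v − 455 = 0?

(−25, −10) and (−25, −2)

The line gives u = −25. Substituting into the circle:
v² + 12v + 20 = 0
v = −2 or v = −10, giving (−25, −2) and (−25, −10).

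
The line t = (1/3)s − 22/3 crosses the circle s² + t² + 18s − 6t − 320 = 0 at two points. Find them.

(−20, −14) and (10, −4)

Express t = (−22 + s)/3 and substitute into the circle:
10s² + 100s − 2000 = 0  ⟹  s² + 10s − 200 = 0
s = 10 or s = −20, giving (10, −4) and (−20, −14).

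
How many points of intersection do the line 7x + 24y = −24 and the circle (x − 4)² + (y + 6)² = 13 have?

Centre (4, −6), r² = 13. Distance² from centre to line = (−92)²/625 = 8464/625.
Since d² > r², the line lies outside the circle.

0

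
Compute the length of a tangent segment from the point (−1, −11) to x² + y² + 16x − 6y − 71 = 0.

√101

With centre O = (−8, 3), |OP|² = 245 and r² = 144.
Power of the point: PT² = |PO|² − r² = 101, so PT = √101.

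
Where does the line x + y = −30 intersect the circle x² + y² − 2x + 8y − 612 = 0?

From the line, y = −x − 30. Substituting:
2x² + 50x + 48 = 0  ⟹  x² + 25x + 24 = 0
x = −1 or x = −24, giving (−1, −29) and (−24, −6).

(−24, −6) and (−1, −29)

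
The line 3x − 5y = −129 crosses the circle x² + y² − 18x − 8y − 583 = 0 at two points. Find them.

(−13, 18) and (7, 30)

From the line, y = (129 + 3x)/5. Substituting:
34x² + 204x − 3094 = 0  ⟹  x² + 6x − 91 = 0
x = 7 or x = −13, giving (7, 30) and (−13, 18).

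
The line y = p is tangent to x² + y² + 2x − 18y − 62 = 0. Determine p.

p = −3 or p = 21

The line touches the circle iff its distance from (−1, 9) is 12:
|0·(−1) + 1·9 − p| / √1 = 12
|p − (9)| = 12, so p = 21 or p = −3.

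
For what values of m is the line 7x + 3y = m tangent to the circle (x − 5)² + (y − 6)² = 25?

m = 53 ± 5√58

For a tangent, require d(centre, line) = r = 5.
|7·5 + 3·6 − m| / √58 = 5
|m − (53)| = 5√58.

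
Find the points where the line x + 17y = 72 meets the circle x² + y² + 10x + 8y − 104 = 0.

(−13, 5) and (4, 4)

Substitute y = (72 − x)/17:
290x² + 2610x − 15080 = 0  ⟹  x² + 9x − 52 = 0
x = 4 or x = −13, giving (4, 4) and (−13, 5).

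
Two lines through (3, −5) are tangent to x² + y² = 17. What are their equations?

Let a tangent through (3, −5) have slope m. Its distance from (0, 0) must equal √17:
[m·(−3) − (5)]² = 17(m² + 1)
4m² − 15m − 4 = 0, so m = 4 or m = −1/4.
With m = 4: 4x − y = 17. With m = −1/4: x + 4y = −17.

4x − y = 17 and x + 4y = −17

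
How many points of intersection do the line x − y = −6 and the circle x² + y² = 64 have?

Substituting the line into the circle gives 2x² + 12x − 28 = 0.
Δ = 144 − (−224) = 368.
Two real roots: the line is a secant.

2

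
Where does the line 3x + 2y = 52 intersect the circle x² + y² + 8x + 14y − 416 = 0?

(12, 8) and (16, 2)

From the line, y = (52 − 3x)/2. Substituting:
13x² − 364x + 2496 = 0  ⟹  x² − 28x + 192 = 0
x = 16 or x = 12, giving (16, 2) and (12, 8).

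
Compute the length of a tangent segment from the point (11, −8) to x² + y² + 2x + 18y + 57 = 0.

Centre (−1, −9), r² = 25. |PO|² = (12)² + (1)² = 145.
Power of the point: PT² = |PO|² − r² = 120, so PT = 2√30.

2√30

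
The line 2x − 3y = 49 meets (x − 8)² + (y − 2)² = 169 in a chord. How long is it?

From the line, y = (−49 + 2x)/3. Substituting:
13x² − 364x + 2080 = 0  ⟹  x² − 28x + 160 = 0
x = 20 or x = 8, giving (20, −3) and (8, −11).
|(20, −3) − (8, −11)| = √((12)² + (8)²) = 4√13.

4√13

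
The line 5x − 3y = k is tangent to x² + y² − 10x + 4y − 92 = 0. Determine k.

k = 31 ± 11√34

The line touches the circle iff its distance from (5, −2) is 11:
|5·5 − 3·(−2) − k| / √34 = 11
|k − (31)| = 11√34.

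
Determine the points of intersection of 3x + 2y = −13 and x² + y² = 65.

Substitute y = (−13 − 3x)/2:
13x² + 78x − 91 = 0  ⟹  x² + 6x − 7 = 0
x = 1 or x = −7, giving (1, −8) and (−7, 4).

(−7, 4) and (1, −8)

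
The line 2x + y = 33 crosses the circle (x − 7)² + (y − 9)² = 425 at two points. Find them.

(2, 29) and (20, −7)

Express y = −2x + 33 and substitute into the circle:
5x² − 110x + 200 = 0  ⟹  x² − 22x + 40 = 0
x = 20 or x = 2, giving (20, −7) and (2, 29).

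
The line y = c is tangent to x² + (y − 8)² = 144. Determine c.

c = −4 or c = 20

The line touches the circle iff its distance from (0, 8) is 12:
|0·0 + 1·8 − c| / √1 = 12
|c − (8)| = 12, so c = 20 or c = −4.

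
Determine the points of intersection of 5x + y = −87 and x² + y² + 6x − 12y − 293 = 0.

(−20, 13) and (−16, −7)

From the line, y = −5x − 87. Substituting:
26x² + 936x + 8320 = 0  ⟹  x² + 36x + 320 = 0
x = −16 or x = −20, giving (−16, −7) and (−20, 13).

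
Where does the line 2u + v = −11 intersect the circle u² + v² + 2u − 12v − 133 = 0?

Substitute v = −2u − 11:
5u² + 70u + 120 = 0  ⟹  u² + 14u + 24 = 0
u = −2 or u = −12, giving (−2, −7) and (−12, 13).

(−12, 13) and (−2, −7)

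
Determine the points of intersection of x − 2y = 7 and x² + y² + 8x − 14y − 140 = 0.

(−7, −7) and (9, 1)

Express y = (−7 + x)/2 and substitute into the circle:
5x² − 10x − 315 = 0  ⟹  x² − 2x − 63 = 0
x = 9 or x = −7, giving (9, 1) and (−7, −7).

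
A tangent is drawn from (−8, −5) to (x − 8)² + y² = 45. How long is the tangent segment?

2√59

With centre O = (8, 0), |OP|² = 281 and r² = 45.
Power of the point: PT² = |PO|² − r² = 236, so PT = 2√59.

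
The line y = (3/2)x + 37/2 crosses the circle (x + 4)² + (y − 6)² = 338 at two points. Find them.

(−17, −7) and (3, 23)

Substitute y = (37 + 3x)/2:
13x² + 182x − 663 = 0  ⟹  x² + 14x − 51 = 0
x = 3 or x = −17, giving (3, 23) and (−17, −7).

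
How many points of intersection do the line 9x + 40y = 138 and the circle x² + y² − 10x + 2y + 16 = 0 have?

Substituting the line into the circle gives 1681x² − 19204x + 55684 = 0.
Discriminant = (−19204)² − 4·1681·(55684) = −5625600 < 0.
No real roots: the line does not meet the circle.

0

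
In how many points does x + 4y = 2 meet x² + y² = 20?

Substituting the line into the circle gives 17x² − 4x − 316 = 0.
Δ = 16 − (−21488) = 21504.
Two real roots: the line is a secant.

2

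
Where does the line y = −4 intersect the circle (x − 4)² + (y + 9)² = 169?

From the line, y = −4. Substituting:
x² − 8x − 128 = 0
x = 16 or x = −8, giving (16, −4) and (−8, −4).

(−8, −4) and (16, −4)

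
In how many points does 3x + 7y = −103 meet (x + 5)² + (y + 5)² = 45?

Centre (−5, −5), r² = 45. Distance² from centre to line = (53)²/58 = 2809/58.
Since d² > r², the line lies outside the circle.

0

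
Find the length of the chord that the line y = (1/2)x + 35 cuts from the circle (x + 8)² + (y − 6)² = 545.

From the line, y = (70 + x)/2. Substituting:
5x² + 180x + 1440 = 0  ⟹  x² + 36x + 288 = 0
x = −12 or x = −24, giving (−12, 29) and (−24, 23).
|(−12, 29) − (−24, 23)| = √((12)² + (6)²) = 6√5.

6√5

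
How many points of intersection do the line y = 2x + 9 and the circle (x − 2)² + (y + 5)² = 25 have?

Substituting the line into the circle gives 5x² + 52x + 175 = 0.
Δ = 2704 − 3500 = −796.
No real roots: the line does not meet the circle.

0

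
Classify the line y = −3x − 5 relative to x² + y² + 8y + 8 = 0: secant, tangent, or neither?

secant

d² = (3·0 + 1·(−4) − (−5))²/10 = 1/10; r² = 8.
Since d² < r², the line cuts the circle twice.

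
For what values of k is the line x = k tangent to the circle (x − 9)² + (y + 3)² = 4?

k = 7 or k = 11

For a tangent, require d(centre, line) = r = 2.
|1·9 + 0·(−3) − k| / √1 = 2
|k − (9)| = 2, so k = 11 or k = 7.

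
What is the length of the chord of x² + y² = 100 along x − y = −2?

Substitute y = x + 2:
2x² + 4x − 96 = 0  ⟹  x² + 2x − 48 = 0
x = 6 or x = −8, giving (6, 8) and (−8, −6).
|(6, 8) − (−8, −6)| = √((14)² + (14)²) = 14√2.

14√2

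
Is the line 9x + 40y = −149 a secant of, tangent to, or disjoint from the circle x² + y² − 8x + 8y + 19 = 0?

Substituting the line into the circle gives 1681x² − 12998x + 4921 = 0.
Discriminant = (−12998)² − 4·1681·(4921) = 135859200 > 0.
Two real roots: the line is a secant.

secant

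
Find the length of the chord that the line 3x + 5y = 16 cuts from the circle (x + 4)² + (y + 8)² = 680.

8√34

Centre (−4, −8), r² = 680. Perpendicular distance d from centre to line = |−68| / √34 = 68/√34.
Half the chord is √(r² − d²) = √(544), so the full chord is 8√34.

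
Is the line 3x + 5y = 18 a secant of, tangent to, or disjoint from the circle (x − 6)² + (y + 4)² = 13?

Substituting the line into the circle gives 34x² − 528x + 2019 = 0.
Δ = 278784 − 274584 = 4200.
Two real roots: the line is a secant.

secant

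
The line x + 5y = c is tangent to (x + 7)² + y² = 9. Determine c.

c = −7 ± 3√26

For a tangent, require d(centre, line) = r = 3.
|1·(−7) + 5·0 − c| / √26 = 3
|c − (−7)| = 3√26.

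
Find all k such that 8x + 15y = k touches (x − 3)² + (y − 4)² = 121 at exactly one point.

For a tangent, require d(centre, line) = r = 11.
|8·3 + 15·4 − k| / √289 = 11
|k − (84)| = 11·17, so k = 271 or k = −103.

k = −103 or k = 271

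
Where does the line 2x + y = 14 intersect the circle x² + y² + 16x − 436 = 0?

(−4, 22) and (12, −10)

Express y = −2x + 14 and substitute into the circle:
5x² − 40x − 240 = 0  ⟹  x² − 8x − 48 = 0
x = 12 or x = −4, giving (12, −10) and (−4, 22).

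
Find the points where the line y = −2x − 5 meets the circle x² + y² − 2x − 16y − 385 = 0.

(−14, 23) and (4, −13)

From the line, y = −2x − 5. Substituting:
5x² + 50x − 280 = 0  ⟹  x² + 10x − 56 = 0
x = 4 or x = −14, giving (4, −13) and (−14, 23).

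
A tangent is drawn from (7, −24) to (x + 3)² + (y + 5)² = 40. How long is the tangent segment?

√421

With centre O = (−3, −5), |OP|² = 461 and r² = 40.
Power of the point: PT² = |PO|² − r² = 421, so PT = √421.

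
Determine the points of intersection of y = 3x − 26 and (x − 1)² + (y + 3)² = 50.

(6, −8) and (8, −2)

Express y = 3x − 26 and substitute into the circle:
10x² − 140x + 480 = 0  ⟹  x² − 14x + 48 = 0
x = 8 or x = 6, giving (8, −2) and (6, −8).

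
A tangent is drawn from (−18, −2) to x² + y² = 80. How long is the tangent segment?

Centre (0, 0), r² = 80. |PO|² = (−18)² + (−2)² = 328.
Power of the point: PT² = |PO|² − r² = 248, so PT = 2√62.

2√62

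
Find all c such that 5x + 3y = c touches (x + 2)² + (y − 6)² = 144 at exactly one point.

c = 8 ± 12√34

The line touches the circle iff its distance from (−2, 6) is 12:
|5·(−2) + 3·6 − c| / √34 = 12
|c − (8)| = 12√34.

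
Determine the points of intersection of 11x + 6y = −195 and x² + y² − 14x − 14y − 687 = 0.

Substitute y = (−195 − 11x)/6:
157x² + 4710x + 29673 = 0  ⟹  x² + 30x + 189 = 0
x = −9 or x = −21, giving (−9, −16) and (−21, 6).

(−21, 6) and (−9, −16)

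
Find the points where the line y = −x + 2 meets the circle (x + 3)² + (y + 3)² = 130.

(−6, 8) and (8, −6)

From the line, y = −x + 2. Substituting:
2x² − 4x − 96 = 0  ⟹  x² − 2x − 48 = 0
x = 8 or x = −6, giving (8, −6) and (−6, 8).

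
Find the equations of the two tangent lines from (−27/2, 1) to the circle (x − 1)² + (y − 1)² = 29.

2x − 5y = −32 and 2x + 5y = −22

Let a tangent through (−27/2, 1) have slope m. Its distance from (1, 1) must equal √29:
[m·(29/2) − (0)]² = 29(m² + 1)
25m² − 4 = 0, so m = 2/5 or m = −2/5.
Through (−27/2, 1) these give 2x − 5y = −32 and 2x + 5y = −22.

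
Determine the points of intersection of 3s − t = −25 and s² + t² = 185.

From the line, t = 3s + 25. Substituting:
10s² + 150s + 440 = 0  ⟹  s² + 15s + 44 = 0
s = −4 or s = −11, giving (−4, 13) and (−11, −8).

(−11, −8) and (−4, 13)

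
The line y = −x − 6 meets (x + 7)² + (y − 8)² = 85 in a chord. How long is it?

Substitute y = −x − 6:
2x² + 42x + 160 = 0  ⟹  x² + 21x + 80 = 0
x = −5 or x = −16, giving (−5, −1) and (−16, 10).
|(−5, −1) − (−16, 10)| = √((11)² + (−11)²) = 11√2.

11√2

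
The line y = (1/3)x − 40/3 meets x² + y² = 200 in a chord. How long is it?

4√10

From the line, y = (−40 + x)/3. Substituting:
10x² − 80x − 200 = 0  ⟹  x² − 8x − 20 = 0
x = 10 or x = −2, giving (10, −10) and (−2, −14).
Chord length = distance between (10, −10) and (−2, −14) = √160 = 4√10.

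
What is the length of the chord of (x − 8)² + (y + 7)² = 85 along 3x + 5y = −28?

3√34

Express y = (−28 − 3x)/5 and substitute into the circle:
34x² − 442x − 476 = 0  ⟹  x² − 13x − 14 = 0
x = 14 or x = −1, giving (14, −14) and (−1, −5).
Chord length = distance between (14, −14) and (−1, −5) = √306 = 3√34.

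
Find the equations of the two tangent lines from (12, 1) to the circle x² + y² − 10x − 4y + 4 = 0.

A line y − (1) = m(x − (12)) is tangent when its distance from (5, 2) is 5:
[m·(−7) − (1)]² = 25(m² + 1)
12m² + 7m − 12 = 0, so m = −4/3 or m = 3/4.
Through (12, 1) these give 4x + 3y = 51 and 3x − 4y = 32.

4x + 3y = 51 and 3x − 4y = 32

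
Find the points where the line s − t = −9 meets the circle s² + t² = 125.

Substitute t = s + 9:
2s² + 18s − 44 = 0  ⟹  s² + 9s − 22 = 0
s = 2 or s = −11, giving (2, 11) and (−11, −2).

(−11, −2) and (2, 11)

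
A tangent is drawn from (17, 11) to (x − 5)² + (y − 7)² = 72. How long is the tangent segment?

The centre is (5, 7) and r = 6√2. The square of the distance from P to the centre is 144 + 16 = 160.
By the tangent–radius right angle, tangent length = √(|PO|² − r²) = √88 = 2√22.

2√22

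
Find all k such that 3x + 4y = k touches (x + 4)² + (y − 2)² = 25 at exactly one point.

Tangency holds when the distance from the centre (−4, 2) to the line equals the radius 5:
|3·(−4) + 4·2 − k| / √25 = 5
|k − (−4)| = 5·5, so k = 21 or k = −29.

k = −29 or k = 21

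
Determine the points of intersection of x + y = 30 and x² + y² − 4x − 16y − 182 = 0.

(7, 23) and (17, 13)

From the line, y = −x + 30. Substituting:
2x² − 48x + 238 = 0  ⟹  x² − 24x + 119 = 0
x = 17 or x = 7, giving (17, 13) and (7, 23).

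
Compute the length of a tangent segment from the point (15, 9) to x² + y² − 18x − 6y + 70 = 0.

2√13

The centre is (9, 3) and r = 2√5. The square of the distance from P to the centre is 36 + 36 = 72.
The tangent meets the radius at right angles, so tangent² = |PO|² − r² = 72 − 20 = 52.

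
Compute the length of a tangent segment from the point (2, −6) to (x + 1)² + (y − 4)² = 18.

√91

Centre (−1, 4), r² = 18. |PO|² = (3)² + (−10)² = 109.
By the tangent–radius right angle, tangent length = √(|PO|² − r²) = √91.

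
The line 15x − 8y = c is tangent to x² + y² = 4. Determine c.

c = −34 or c = 34

The line touches the circle iff its distance from (0, 0) is 2:
|15·0 − 8·0 − c| / √289 = 2
|c| = 2·17, so c = 34 or c = −34.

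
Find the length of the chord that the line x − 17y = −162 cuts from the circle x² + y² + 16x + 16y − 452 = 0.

Centre (−8, −8), r² = 580. Perpendicular distance d from centre to line = |290| / √290 = 290/√290.
Chord = 2√(r² − d²) = 2·√(290) = 2√290.

2√290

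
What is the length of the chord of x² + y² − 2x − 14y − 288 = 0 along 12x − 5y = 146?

26

Substitute y = (−146 + 12x)/5:
169x² − 4394x + 24336 = 0  ⟹  x² − 26x + 144 = 0
x = 18 or x = 8, giving (18, 14) and (8, −10).
|(18, 14) − (8, −10)| = √((10)² + (24)²) = 26.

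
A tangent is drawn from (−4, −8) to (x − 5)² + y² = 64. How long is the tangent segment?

The centre is (5, 0) and r = 8. The square of the distance from P to the centre is 81 + 64 = 145.
The tangent meets the radius at right angles, so tangent² = |PO|² − r² = 145 − 64 = 81.

9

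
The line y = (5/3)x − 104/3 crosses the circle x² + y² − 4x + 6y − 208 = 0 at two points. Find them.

Express y = (−104 + 5x)/3 and substitute into the circle:
34x² − 986x + 7072 = 0  ⟹  x² − 29x + 208 = 0
x = 16 or x = 13, giving (16, −8) and (13, −13).

(13, −13) and (16, −8)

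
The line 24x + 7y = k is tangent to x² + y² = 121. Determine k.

k = −275 or k = 275

For a tangent, require d(centre, line) = r = 11.
|24·0 + 7·0 − k| / √625 = 11
|k| = 11·25, so k = 275 or k = −275.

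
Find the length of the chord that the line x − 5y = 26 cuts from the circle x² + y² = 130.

The distance from (0, 0) to the line is 26/√26, and r² = 130.
Chord = 2√(r² − d²) = 2·√(104) = 4√26.

4√26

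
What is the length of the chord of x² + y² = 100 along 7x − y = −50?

10√2

Centre (0, 0), r² = 100. Perpendicular distance d from centre to line = |50| / √50 = 50/√50.
Chord = 2√(r² − d²) = 2·√(50) = 10√2.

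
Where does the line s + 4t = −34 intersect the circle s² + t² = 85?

Substitute t = (−34 − s)/4:
17s² + 68s − 204 = 0  ⟹  s² + 4s − 12 = 0
s = 2 or s = −6, giving (2, −9) and (−6, −7).

(−6, −7) and (2, −9)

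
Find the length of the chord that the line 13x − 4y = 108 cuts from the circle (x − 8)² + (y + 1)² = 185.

The distance from (8, −1) to the line is 0/√185, and r² = 185.
Chord = 2√(r² − d²) = 2·√(185) = 2√185.

2√185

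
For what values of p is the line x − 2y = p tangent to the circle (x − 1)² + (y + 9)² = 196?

p = 19 ± 14√5

Tangency holds when the distance from the centre (1, −9) to the line equals the radius 14:
|1·1 − 2·(−9) − p| / √5 = 14
|p − (19)| = 14√5.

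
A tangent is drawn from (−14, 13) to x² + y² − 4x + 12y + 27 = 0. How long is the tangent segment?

Centre (2, −6), r² = 13. |PO|² = (−16)² + (19)² = 617.
By the tangent–radius right angle, tangent length = √(|PO|² − r²) = √604 = 2√151.

2√151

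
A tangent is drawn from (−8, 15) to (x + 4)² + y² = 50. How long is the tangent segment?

√191

The centre is (−4, 0) and r = 5√2. The square of the distance from P to the centre is 16 + 225 = 241.
Power of the point: PT² = |PO|² − r² = 191, so PT = √191.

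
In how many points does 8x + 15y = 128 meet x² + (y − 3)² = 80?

Centre (0, 3), r² = 80. Distance² from centre to line = (−83)²/289 = 6889/289.
Since d² < r², the line cuts the circle twice.

2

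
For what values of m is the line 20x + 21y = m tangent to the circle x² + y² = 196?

m = −406 or m = 406

Tangency holds when the distance from the centre (0, 0) to the line equals the radius 14:
|20·0 + 21·0 − m| / √841 = 14
|m| = 14·29, so m = 406 or m = −406.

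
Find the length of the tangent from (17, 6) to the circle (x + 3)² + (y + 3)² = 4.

Centre (−3, −3), r² = 4. |PO|² = (20)² + (9)² = 481.
Power of the point: PT² = |PO|² − r² = 477, so PT = 3√53.

3√53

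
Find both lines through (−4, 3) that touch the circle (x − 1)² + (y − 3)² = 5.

x − 2y = −10 and x + 2y = 2

Let a tangent through (−4, 3) have slope m. Its distance from (1, 3) must equal √5:
[m·(5) − (0)]² = 5(m² + 1)
4m² − 1 = 0, so m = 1/2 or m = −1/2.
With m = 1/2: x − 2y = −10. With m = −1/2: x + 2y = 2.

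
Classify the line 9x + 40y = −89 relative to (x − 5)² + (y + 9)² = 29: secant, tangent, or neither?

Centre (5, −9), r² = 29. Distance² from centre to line = (−226)²/1681 = 51076/1681.
Since d² > r², the line lies outside the circle.

neither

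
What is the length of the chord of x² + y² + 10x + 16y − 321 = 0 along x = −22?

Centre (−5, −8), r² = 410. Perpendicular distance d from centre to line = |17| / √1 = 17.
Half the chord is √(r² − d²) = √(121), so the full chord is 22.

22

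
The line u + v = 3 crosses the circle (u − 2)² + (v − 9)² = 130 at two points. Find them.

(−9, 12) and (5, −2)

From the line, v = −u + 3. Substituting:
2u² + 8u − 90 = 0  ⟹  u² + 4u − 45 = 0
u = 5 or u = −9, giving (5, −2) and (−9, 12).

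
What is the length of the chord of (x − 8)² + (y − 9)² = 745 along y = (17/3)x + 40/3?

The distance from (8, 9) to the line is 149/√298, and r² = 745.
Chord = 2√(r² − d²) = 2·√(1341/2) = 3√298.

3√298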